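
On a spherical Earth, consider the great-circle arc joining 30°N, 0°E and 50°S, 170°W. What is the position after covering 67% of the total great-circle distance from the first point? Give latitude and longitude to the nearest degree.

≈ 69°S, 54°W

Convert each endpoint to a unit vector on the sphere (x = cos φ cos λ, y = cos φ sin λ, z = sin φ).
The central angle between the endpoints is δ = arccos(p₁·p₂) ≈ 2.769 rad (158.6°).
Interpolate at f = 0.67 with slerp weights a = sin((1−f)δ)/sin δ ≈ 2.173, b = sin(fδ)/sin δ ≈ 2.634.
p = a·p₁ + b·p₂ ≈ (0.214, -0.294, -0.932); φ = arcsin(p_z) ≈ -68.67°, λ = atan2(p_y, p_x) ≈ -53.94°.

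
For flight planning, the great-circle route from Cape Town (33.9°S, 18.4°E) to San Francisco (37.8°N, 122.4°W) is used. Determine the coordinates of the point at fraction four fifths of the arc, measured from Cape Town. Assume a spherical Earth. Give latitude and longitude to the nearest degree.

From cos δ = sin φ₁ sin φ₂ + cos φ₁ cos φ₂ cos Δλ, the central angle is δ ≈ 2.587 rad (148.2°).
Interpolate at f = 4/5 with slerp weights a = sin((1−f)δ)/sin δ ≈ 0.939, b = sin(fδ)/sin δ ≈ 1.667.
p = a·p₁ + b·p₂ ≈ (0.034, -0.866, 0.498); φ = arcsin(p_z) ≈ 29.88°, λ = atan2(p_y, p_x) ≈ -87.77°.

≈ 30°N, 88°W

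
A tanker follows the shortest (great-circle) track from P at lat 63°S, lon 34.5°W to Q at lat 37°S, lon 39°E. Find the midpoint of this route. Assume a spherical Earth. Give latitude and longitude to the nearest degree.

≈ lat 56°S, lon 14°E

Convert each endpoint to a unit vector on the sphere (x = cos φ cos λ, y = cos φ sin λ, z = sin φ).
The central angle between the endpoints is δ = arccos(p₁·p₂) ≈ 0.877 rad (50.3°).
Interpolate at f = 1/2 with slerp weights a = sin((1−f)δ)/sin δ ≈ 0.552, b = sin(fδ)/sin δ ≈ 0.552.
p = a·p₁ + b·p₂ ≈ (0.549, 0.136, -0.824); φ = arcsin(p_z) ≈ -55.54°, λ = atan2(p_y, p_x) ≈ 13.86°.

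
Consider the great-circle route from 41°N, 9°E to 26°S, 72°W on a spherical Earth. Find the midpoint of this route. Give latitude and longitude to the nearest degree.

Write both endpoints as unit vectors p₁, p₂ with components (cos φ cos λ, cos φ sin λ, sin φ).
The central angle between the endpoints is δ = arccos(p₁·p₂) ≈ 1.753 rad (100.5°).
Interpolate at f = 1/2 with slerp weights a = sin((1−f)δ)/sin δ ≈ 0.782, b = sin(fδ)/sin δ ≈ 0.782.
p = a·p₁ + b·p₂ ≈ (0.800, -0.576, 0.170); φ = arcsin(p_z) ≈ 9.80°, λ = atan2(p_y, p_x) ≈ -35.76°.

≈ 10°N, 36°W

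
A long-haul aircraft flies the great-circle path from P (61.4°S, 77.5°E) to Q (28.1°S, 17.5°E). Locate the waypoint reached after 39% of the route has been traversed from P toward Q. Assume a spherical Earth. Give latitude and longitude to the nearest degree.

≈ (52°S, 44°E)

The haversine formula gives a central angle δ ≈ 0.896 rad (51.3°) between the endpoints.
Interpolate at f = 0.39 with slerp weights a = sin((1−f)δ)/sin δ ≈ 0.666, b = sin(fδ)/sin δ ≈ 0.438.
p = a·p₁ + b·p₂ ≈ (0.438, 0.427, -0.791); φ = arcsin(p_z) ≈ -52.27°, λ = atan2(p_y, p_x) ≈ 44.31°.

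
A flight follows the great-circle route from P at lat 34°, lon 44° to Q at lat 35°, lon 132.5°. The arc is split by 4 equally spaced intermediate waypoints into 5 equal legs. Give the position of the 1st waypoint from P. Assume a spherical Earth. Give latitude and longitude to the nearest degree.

Write both endpoints as unit vectors p₁, p₂ with components (cos φ cos λ, cos φ sin λ, sin φ).
The central angle between the endpoints is δ = arccos(p₁·p₂) ≈ 1.225 rad (70.2°).
Interpolate at f = 1/5 with slerp weights a = sin((1−f)δ)/sin δ ≈ 0.883, b = sin(fδ)/sin δ ≈ 0.258.
p = a·p₁ + b·p₂ ≈ (0.384, 0.664, 0.642); φ = arcsin(p_z) ≈ 39.91°, λ = atan2(p_y, p_x) ≈ 59.98°.

≈ lat 40°, lon 60°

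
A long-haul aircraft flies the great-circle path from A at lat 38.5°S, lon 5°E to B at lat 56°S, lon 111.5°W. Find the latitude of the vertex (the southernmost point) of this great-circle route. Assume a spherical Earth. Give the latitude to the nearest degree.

≈ 66°S

The great circle lies in the plane with unit normal n̂ = (p₁ × p₂)/|p₁ × p₂|.
Here n̂_z ≈ -0.414; the vertex latitude is φ_max = arccos|n̂_z| ≈ 65.6°.
Check via Clairaut: cos φ_max = |cos φ₁| · sin C = cos(38.5°)·sin(148.1°) ≈ 0.414, again giving ≈ 65.6°.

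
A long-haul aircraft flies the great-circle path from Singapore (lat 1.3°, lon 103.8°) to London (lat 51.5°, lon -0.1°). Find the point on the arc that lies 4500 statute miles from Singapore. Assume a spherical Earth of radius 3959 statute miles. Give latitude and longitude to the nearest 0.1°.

Convert each endpoint to a unit vector on the sphere (x = cos φ cos λ, y = cos φ sin λ, z = sin φ).
The central angle between the endpoints is δ = arccos(p₁·p₂) ≈ 1.703 rad (97.6°). The total great-circle distance is δ·R ≈ 1.703 × 3959 ≈ 6742 mi, so the target fraction is f = 4500/6742 ≈ 0.667.
Interpolate at f ≈ 0.667 with slerp weights a = sin((1−f)δ)/sin δ ≈ 0.541, b = sin(fδ)/sin δ ≈ 0.915.
p = a·p₁ + b·p₂ ≈ (0.441, 0.524, 0.729); φ = arcsin(p_z) ≈ 46.76°, λ = atan2(p_y, p_x) ≈ 49.96°.

≈ lat 46.8°, lon 50.0°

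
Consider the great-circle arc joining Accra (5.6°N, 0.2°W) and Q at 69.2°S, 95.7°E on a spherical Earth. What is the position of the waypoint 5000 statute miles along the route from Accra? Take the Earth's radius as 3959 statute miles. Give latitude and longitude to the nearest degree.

≈ 59°S, 41°E

From cos δ = sin φ₁ sin φ₂ + cos φ₁ cos φ₂ cos Δλ, the central angle is δ ≈ 1.699 rad (97.3°). The total great-circle distance is δ·R ≈ 1.699 × 3959 ≈ 6725 mi, so the target fraction is f = 5000/6725 ≈ 0.743.
Interpolate at f ≈ 0.743 with slerp weights a = sin((1−f)δ)/sin δ ≈ 0.426, b = sin(fδ)/sin δ ≈ 0.961.
p = a·p₁ + b·p₂ ≈ (0.390, 0.338, -0.857); φ = arcsin(p_z) ≈ -58.95°, λ = atan2(p_y, p_x) ≈ 40.94°.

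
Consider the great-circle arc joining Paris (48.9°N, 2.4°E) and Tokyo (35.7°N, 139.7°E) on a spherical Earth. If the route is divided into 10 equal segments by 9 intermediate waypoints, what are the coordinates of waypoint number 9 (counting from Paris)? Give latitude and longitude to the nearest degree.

Convert each endpoint to a unit vector on the sphere (x = cos φ cos λ, y = cos φ sin λ, z = sin φ).
The central angle between the endpoints is δ = arccos(p₁·p₂) ≈ 1.523 rad (87.3°).
Interpolate at f = 9/10 with slerp weights a = sin((1−f)δ)/sin δ ≈ 0.152, b = sin(fδ)/sin δ ≈ 0.981.
p = a·p₁ + b·p₂ ≈ (-0.508, 0.520, 0.687); φ = arcsin(p_z) ≈ 43.40°, λ = atan2(p_y, p_x) ≈ 134.35°.

≈ 43°N, 134°E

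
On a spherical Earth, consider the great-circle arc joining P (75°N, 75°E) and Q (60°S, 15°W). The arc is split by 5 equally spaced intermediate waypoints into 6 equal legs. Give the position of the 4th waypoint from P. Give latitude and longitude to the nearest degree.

Convert each endpoint to a unit vector on the sphere (x = cos φ cos λ, y = cos φ sin λ, z = sin φ).
The central angle between the endpoints is δ = arccos(p₁·p₂) ≈ 2.562 rad (146.8°).
Interpolate at f = 4/6 with slerp weights a = sin((1−f)δ)/sin δ ≈ 1.376, b = sin(fδ)/sin δ ≈ 1.808.
p = a·p₁ + b·p₂ ≈ (0.965, 0.110, -0.237); φ = arcsin(p_z) ≈ -13.70°, λ = atan2(p_y, p_x) ≈ 6.50°.

≈ (14°S, 6°E)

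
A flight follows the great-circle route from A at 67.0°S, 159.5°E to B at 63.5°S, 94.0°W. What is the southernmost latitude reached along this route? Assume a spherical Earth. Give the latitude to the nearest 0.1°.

The great circle lies in the plane with unit normal n̂ = (p₁ × p₂)/|p₁ × p₂|.
Here n̂_z ≈ +0.264; the vertex latitude is φ_max = arccos|n̂_z| ≈ 74.7°.

≈ 74.7°S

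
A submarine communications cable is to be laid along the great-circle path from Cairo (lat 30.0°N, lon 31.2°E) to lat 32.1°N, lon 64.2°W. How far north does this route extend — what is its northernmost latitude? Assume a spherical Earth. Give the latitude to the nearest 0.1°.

≈ 41.8°N

The great circle lies in the plane with unit normal n̂ = (p₁ × p₂)/|p₁ × p₂|.
Here n̂_z ≈ -0.745; the vertex latitude is φ_max = arccos|n̂_z| ≈ 41.8°.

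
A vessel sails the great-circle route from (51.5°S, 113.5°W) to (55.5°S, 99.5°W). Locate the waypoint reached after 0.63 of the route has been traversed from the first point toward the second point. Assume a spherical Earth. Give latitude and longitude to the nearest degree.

≈ (54°S, 105°W)

From cos δ = sin φ₁ sin φ₂ + cos φ₁ cos φ₂ cos Δλ, the central angle is δ ≈ 0.161 rad (9.2°).
Interpolate at f = 0.63 with slerp weights a = sin((1−f)δ)/sin δ ≈ 0.371, b = sin(fδ)/sin δ ≈ 0.632.
p = a·p₁ + b·p₂ ≈ (-0.151, -0.565, -0.811); φ = arcsin(p_z) ≈ -54.21°, λ = atan2(p_y, p_x) ≈ -104.99°.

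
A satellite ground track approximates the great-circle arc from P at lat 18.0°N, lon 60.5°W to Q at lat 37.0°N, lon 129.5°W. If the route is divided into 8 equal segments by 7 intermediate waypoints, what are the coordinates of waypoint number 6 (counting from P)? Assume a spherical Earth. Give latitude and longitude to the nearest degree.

Write both endpoints as unit vectors p₁, p₂ with components (cos φ cos λ, cos φ sin λ, sin φ).
The central angle between the endpoints is δ = arccos(p₁·p₂) ≈ 1.095 rad (62.7°).
Interpolate at f = 6/8 with slerp weights a = sin((1−f)δ)/sin δ ≈ 0.304, b = sin(fδ)/sin δ ≈ 0.823.
p = a·p₁ + b·p₂ ≈ (-0.276, -0.759, 0.590); φ = arcsin(p_z) ≈ 36.12°, λ = atan2(p_y, p_x) ≈ -109.97°.

≈ lat 36°N, lon 110°W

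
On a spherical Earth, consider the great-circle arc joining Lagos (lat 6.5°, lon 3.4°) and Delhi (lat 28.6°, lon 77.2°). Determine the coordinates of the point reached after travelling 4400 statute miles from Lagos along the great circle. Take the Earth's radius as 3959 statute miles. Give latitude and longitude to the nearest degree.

Convert each endpoint to a unit vector on the sphere (x = cos φ cos λ, y = cos φ sin λ, z = sin φ).
The central angle between the endpoints is δ = arccos(p₁·p₂) ≈ 1.269 rad (72.7°). The total great-circle distance is δ·R ≈ 1.269 × 3959 ≈ 5023 mi, so the target fraction is f = 4400/5023 ≈ 0.876.
Interpolate at f ≈ 0.876 with slerp weights a = sin((1−f)δ)/sin δ ≈ 0.164, b = sin(fδ)/sin δ ≈ 0.939.
p = a·p₁ + b·p₂ ≈ (0.345, 0.813, 0.468); φ = arcsin(p_z) ≈ 27.90°, λ = atan2(p_y, p_x) ≈ 67.00°.

≈ lat 28°, lon 67°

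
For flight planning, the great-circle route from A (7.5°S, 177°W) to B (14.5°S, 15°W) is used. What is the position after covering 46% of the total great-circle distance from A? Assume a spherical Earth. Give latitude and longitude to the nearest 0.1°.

Write both endpoints as unit vectors p₁, p₂ with components (cos φ cos λ, cos φ sin λ, sin φ).
The central angle between the endpoints is δ = arccos(p₁·p₂) ≈ 2.647 rad (151.7°).
Interpolate at f = 0.46 with slerp weights a = sin((1−f)δ)/sin δ ≈ 2.086, b = sin(fδ)/sin δ ≈ 1.977.
p = a·p₁ + b·p₂ ≈ (-0.217, -0.604, -0.767); φ = arcsin(p_z) ≈ -50.11°, λ = atan2(p_y, p_x) ≈ -109.73°.

≈ (50.1°S, 109.7°W)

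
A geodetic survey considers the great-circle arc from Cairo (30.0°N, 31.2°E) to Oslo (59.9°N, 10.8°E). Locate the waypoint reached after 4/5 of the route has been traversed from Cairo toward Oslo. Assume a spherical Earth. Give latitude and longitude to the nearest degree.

≈ 54°N, 17°E

From cos δ = sin φ₁ sin φ₂ + cos φ₁ cos φ₂ cos Δλ, the central angle is δ ≈ 0.574 rad (32.9°).
Interpolate at f = 4/5 with slerp weights a = sin((1−f)δ)/sin δ ≈ 0.211, b = sin(fδ)/sin δ ≈ 0.816.
p = a·p₁ + b·p₂ ≈ (0.558, 0.171, 0.812); φ = arcsin(p_z) ≈ 54.26°, λ = atan2(p_y, p_x) ≈ 17.06°.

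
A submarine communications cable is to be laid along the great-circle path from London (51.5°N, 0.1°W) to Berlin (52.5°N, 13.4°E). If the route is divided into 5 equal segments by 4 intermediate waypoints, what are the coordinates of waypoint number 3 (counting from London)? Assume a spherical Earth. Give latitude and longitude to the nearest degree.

The haversine formula gives a central angle δ ≈ 0.146 rad (8.4°) between the endpoints.
Interpolate at f = 3/5 with slerp weights a = sin((1−f)δ)/sin δ ≈ 0.401, b = sin(fδ)/sin δ ≈ 0.601.
p = a·p₁ + b·p₂ ≈ (0.606, 0.084, 0.791); φ = arcsin(p_z) ≈ 52.29°, λ = atan2(p_y, p_x) ≈ 7.93°.

≈ 52°N, 8°E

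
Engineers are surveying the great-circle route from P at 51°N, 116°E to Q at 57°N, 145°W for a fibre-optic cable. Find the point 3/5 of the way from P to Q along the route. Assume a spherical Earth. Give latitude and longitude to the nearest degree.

Convert each endpoint to a unit vector on the sphere (x = cos φ cos λ, y = cos φ sin λ, z = sin φ).
The central angle between the endpoints is δ = arccos(p₁·p₂) ≈ 0.930 rad (53.3°).
Interpolate at f = 3/5 with slerp weights a = sin((1−f)δ)/sin δ ≈ 0.453, b = sin(fδ)/sin δ ≈ 0.660.
p = a·p₁ + b·p₂ ≈ (-0.420, 0.050, 0.906); φ = arcsin(p_z) ≈ 64.99°, λ = atan2(p_y, p_x) ≈ 173.19°.

≈ 65°N, 173°E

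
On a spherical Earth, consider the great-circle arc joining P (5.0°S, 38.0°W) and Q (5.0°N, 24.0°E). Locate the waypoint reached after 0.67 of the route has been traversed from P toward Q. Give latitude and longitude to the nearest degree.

≈ (2°N, 4°E)

Convert each endpoint to a unit vector on the sphere (x = cos φ cos λ, y = cos φ sin λ, z = sin φ).
The central angle between the endpoints is δ = arccos(p₁·p₂) ≈ 1.095 rad (62.7°).
Interpolate at f = 0.67 with slerp weights a = sin((1−f)δ)/sin δ ≈ 0.398, b = sin(fδ)/sin δ ≈ 0.753.
p = a·p₁ + b·p₂ ≈ (0.998, 0.061, 0.031); φ = arcsin(p_z) ≈ 1.78°, λ = atan2(p_y, p_x) ≈ 3.52°.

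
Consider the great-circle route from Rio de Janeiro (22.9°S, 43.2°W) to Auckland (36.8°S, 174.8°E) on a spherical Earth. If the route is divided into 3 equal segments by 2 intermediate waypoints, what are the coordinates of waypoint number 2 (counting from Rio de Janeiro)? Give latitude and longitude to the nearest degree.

≈ 59°S, 140°W

Convert each endpoint to a unit vector on the sphere (x = cos φ cos λ, y = cos φ sin λ, z = sin φ).
The central angle between the endpoints is δ = arccos(p₁·p₂) ≈ 1.926 rad (110.4°).
Interpolate at f = 2/3 with slerp weights a = sin((1−f)δ)/sin δ ≈ 0.639, b = sin(fδ)/sin δ ≈ 1.023.
p = a·p₁ + b·p₂ ≈ (-0.387, -0.329, -0.862); φ = arcsin(p_z) ≈ -59.49°, λ = atan2(p_y, p_x) ≈ -139.66°.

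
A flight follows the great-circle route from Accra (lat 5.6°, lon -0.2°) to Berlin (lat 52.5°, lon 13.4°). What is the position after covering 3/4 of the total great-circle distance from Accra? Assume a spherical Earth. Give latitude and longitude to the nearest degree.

From cos δ = sin φ₁ sin φ₂ + cos φ₁ cos φ₂ cos Δλ, the central angle is δ ≈ 0.842 rad (48.2°).
Interpolate at f = 3/4 with slerp weights a = sin((1−f)δ)/sin δ ≈ 0.280, b = sin(fδ)/sin δ ≈ 0.791.
p = a·p₁ + b·p₂ ≈ (0.747, 0.111, 0.655); φ = arcsin(p_z) ≈ 40.93°, λ = atan2(p_y, p_x) ≈ 8.42°.

≈ lat 41°, lon 8°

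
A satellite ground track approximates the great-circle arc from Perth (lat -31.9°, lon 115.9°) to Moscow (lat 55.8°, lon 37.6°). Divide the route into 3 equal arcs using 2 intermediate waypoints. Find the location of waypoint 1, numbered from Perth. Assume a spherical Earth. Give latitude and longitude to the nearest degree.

≈ lat -1°, lon 95°

Write both endpoints as unit vectors p₁, p₂ with components (cos φ cos λ, cos φ sin λ, sin φ).
The central angle between the endpoints is δ = arccos(p₁·p₂) ≈ 1.918 rad (109.9°).
Interpolate at f = 1/3 with slerp weights a = sin((1−f)δ)/sin δ ≈ 1.018, b = sin(fδ)/sin δ ≈ 0.635.
p = a·p₁ + b·p₂ ≈ (-0.095, 0.995, -0.013); φ = arcsin(p_z) ≈ -0.77°, λ = atan2(p_y, p_x) ≈ 95.46°.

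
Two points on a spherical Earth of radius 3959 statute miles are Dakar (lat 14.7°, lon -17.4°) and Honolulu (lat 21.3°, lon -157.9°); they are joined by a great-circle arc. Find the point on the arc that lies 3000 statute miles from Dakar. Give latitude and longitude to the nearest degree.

Convert each endpoint to a unit vector on the sphere (x = cos φ cos λ, y = cos φ sin λ, z = sin φ).
The central angle between the endpoints is δ = arccos(p₁·p₂) ≈ 2.218 rad (127.1°). The total great-circle distance is δ·R ≈ 2.218 × 3959 ≈ 8782 mi, so the target fraction is f = 3000/8782 ≈ 0.342.
Interpolate at f ≈ 0.342 with slerp weights a = sin((1−f)δ)/sin δ ≈ 1.246, b = sin(fδ)/sin δ ≈ 0.862.
p = a·p₁ + b·p₂ ≈ (0.406, -0.663, 0.629); φ = arcsin(p_z) ≈ 38.99°, λ = atan2(p_y, p_x) ≈ -58.48°.

≈ lat 39°, lon -58°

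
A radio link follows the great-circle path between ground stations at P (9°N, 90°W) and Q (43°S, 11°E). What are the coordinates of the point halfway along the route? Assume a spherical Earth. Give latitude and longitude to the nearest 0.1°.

≈ (25.3°S, 49.8°W)

Convert each endpoint to a unit vector on the sphere (x = cos φ cos λ, y = cos φ sin λ, z = sin φ).
The central angle between the endpoints is δ = arccos(p₁·p₂) ≈ 1.818 rad (104.2°).
Interpolate at f = 1/2 with slerp weights a = sin((1−f)δ)/sin δ ≈ 0.814, b = sin(fδ)/sin δ ≈ 0.814.
p = a·p₁ + b·p₂ ≈ (0.584, -0.690, -0.428); φ = arcsin(p_z) ≈ -25.31°, λ = atan2(p_y, p_x) ≈ -49.75°.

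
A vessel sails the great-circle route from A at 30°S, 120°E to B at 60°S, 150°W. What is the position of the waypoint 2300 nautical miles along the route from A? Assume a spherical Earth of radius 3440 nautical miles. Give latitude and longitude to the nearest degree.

≈ 57°S, 159°E

From cos δ = sin φ₁ sin φ₂ + cos φ₁ cos φ₂ cos Δλ, the central angle is δ ≈ 1.123 rad (64.3°). The total great-circle distance is δ·R ≈ 1.123 × 3440 ≈ 3863 nmi, so the target fraction is f = 2300/3863 ≈ 0.595.
Interpolate at f ≈ 0.595 with slerp weights a = sin((1−f)δ)/sin δ ≈ 0.487, b = sin(fδ)/sin δ ≈ 0.688.
p = a·p₁ + b·p₂ ≈ (-0.509, 0.193, -0.839); φ = arcsin(p_z) ≈ -57.04°, λ = atan2(p_y, p_x) ≈ 159.20°.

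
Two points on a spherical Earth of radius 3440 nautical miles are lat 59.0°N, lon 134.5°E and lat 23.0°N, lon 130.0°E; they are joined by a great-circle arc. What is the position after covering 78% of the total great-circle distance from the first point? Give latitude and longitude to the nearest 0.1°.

≈ lat 30.9°N, lon 130.6°E

From cos δ = sin φ₁ sin φ₂ + cos φ₁ cos φ₂ cos Δλ, the central angle is δ ≈ 0.631 rad (36.1°).
Interpolate at f = 0.78 with slerp weights a = sin((1−f)δ)/sin δ ≈ 0.235, b = sin(fδ)/sin δ ≈ 0.801.
p = a·p₁ + b·p₂ ≈ (-0.559, 0.651, 0.514); φ = arcsin(p_z) ≈ 30.93°, λ = atan2(p_y, p_x) ≈ 130.63°.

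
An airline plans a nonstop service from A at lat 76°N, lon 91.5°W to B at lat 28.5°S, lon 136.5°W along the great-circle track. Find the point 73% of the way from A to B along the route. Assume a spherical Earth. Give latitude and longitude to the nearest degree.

The haversine formula gives a central angle δ ≈ 1.889 rad (108.2°) between the endpoints.
Interpolate at f = 0.73 with slerp weights a = sin((1−f)δ)/sin δ ≈ 0.514, b = sin(fδ)/sin δ ≈ 1.033.
p = a·p₁ + b·p₂ ≈ (-0.662, -0.749, 0.006); φ = arcsin(p_z) ≈ 0.32°, λ = atan2(p_y, p_x) ≈ -131.46°.

≈ lat 0°N, lon 131°W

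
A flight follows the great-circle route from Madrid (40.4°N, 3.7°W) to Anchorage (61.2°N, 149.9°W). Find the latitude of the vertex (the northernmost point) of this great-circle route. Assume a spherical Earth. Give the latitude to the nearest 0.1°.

The great circle lies in the plane with unit normal n̂ = (p₁ × p₂)/|p₁ × p₂|.
Here n̂_z ≈ -0.212; the vertex latitude is φ_max = arccos|n̂_z| ≈ 77.8°.
Check via Clairaut: cos φ_max = |cos φ₁| · sin C = cos(40.4°)·sin(16.1°) ≈ 0.212, again giving ≈ 77.8°.

≈ 77.8°N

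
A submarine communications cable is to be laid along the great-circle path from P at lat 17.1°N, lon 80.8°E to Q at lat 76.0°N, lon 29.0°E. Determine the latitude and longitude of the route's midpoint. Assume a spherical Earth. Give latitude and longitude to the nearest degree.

≈ lat 48°N, lon 71°E

Write both endpoints as unit vectors p₁, p₂ with components (cos φ cos λ, cos φ sin λ, sin φ).
The central angle between the endpoints is δ = arccos(p₁·p₂) ≈ 1.128 rad (64.6°).
Interpolate at f = 1/2 with slerp weights a = sin((1−f)δ)/sin δ ≈ 0.592, b = sin(fδ)/sin δ ≈ 0.592.
p = a·p₁ + b·p₂ ≈ (0.216, 0.628, 0.748); φ = arcsin(p_z) ≈ 48.42°, λ = atan2(p_y, p_x) ≈ 71.04°.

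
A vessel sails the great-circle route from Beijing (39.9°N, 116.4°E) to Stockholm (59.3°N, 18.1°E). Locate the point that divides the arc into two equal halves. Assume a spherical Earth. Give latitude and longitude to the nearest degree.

≈ 60°N, 80°E

The haversine formula gives a central angle δ ≈ 1.053 rad (60.3°) between the endpoints.
Interpolate at f = 1/2 with slerp weights a = sin((1−f)δ)/sin δ ≈ 0.578, b = sin(fδ)/sin δ ≈ 0.578.
p = a·p₁ + b·p₂ ≈ (0.083, 0.489, 0.868); φ = arcsin(p_z) ≈ 60.25°, λ = atan2(p_y, p_x) ≈ 80.33°.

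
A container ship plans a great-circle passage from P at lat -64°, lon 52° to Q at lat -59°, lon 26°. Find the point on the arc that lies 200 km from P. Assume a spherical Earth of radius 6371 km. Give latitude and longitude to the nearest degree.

Convert each endpoint to a unit vector on the sphere (x = cos φ cos λ, y = cos φ sin λ, z = sin φ).
The central angle between the endpoints is δ = arccos(p₁·p₂) ≈ 0.231 rad (13.3°). The total great-circle distance is δ·R ≈ 0.231 × 6371 ≈ 1474 km, so the target fraction is f = 200/1474 ≈ 0.136.
Interpolate at f ≈ 0.136 with slerp weights a = sin((1−f)δ)/sin δ ≈ 0.866, b = sin(fδ)/sin δ ≈ 0.137.
p = a·p₁ + b·p₂ ≈ (0.297, 0.330, -0.896); φ = arcsin(p_z) ≈ -63.63°, λ = atan2(p_y, p_x) ≈ 48.01°.

≈ lat -64°, lon 48°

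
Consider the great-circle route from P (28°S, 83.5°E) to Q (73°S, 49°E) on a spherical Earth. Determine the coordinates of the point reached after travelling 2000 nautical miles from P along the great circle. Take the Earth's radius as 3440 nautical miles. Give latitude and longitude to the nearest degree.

≈ (60°S, 69°E)

Convert each endpoint to a unit vector on the sphere (x = cos φ cos λ, y = cos φ sin λ, z = sin φ).
The central angle between the endpoints is δ = arccos(p₁·p₂) ≈ 0.848 rad (48.6°). The total great-circle distance is δ·R ≈ 0.848 × 3440 ≈ 2916 nmi, so the target fraction is f = 2000/2916 ≈ 0.686.
Interpolate at f ≈ 0.686 with slerp weights a = sin((1−f)δ)/sin δ ≈ 0.351, b = sin(fδ)/sin δ ≈ 0.732.
p = a·p₁ + b·p₂ ≈ (0.176, 0.470, -0.865); φ = arcsin(p_z) ≈ -59.91°, λ = atan2(p_y, p_x) ≈ 69.50°.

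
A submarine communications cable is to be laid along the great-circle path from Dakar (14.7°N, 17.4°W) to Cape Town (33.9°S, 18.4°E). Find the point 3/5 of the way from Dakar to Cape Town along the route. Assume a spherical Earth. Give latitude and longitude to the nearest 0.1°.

≈ 15.0°S, 2.5°E

Convert each endpoint to a unit vector on the sphere (x = cos φ cos λ, y = cos φ sin λ, z = sin φ).
The central angle between the endpoints is δ = arccos(p₁·p₂) ≈ 1.036 rad (59.4°).
Interpolate at f = 3/5 with slerp weights a = sin((1−f)δ)/sin δ ≈ 0.468, b = sin(fδ)/sin δ ≈ 0.677.
p = a·p₁ + b·p₂ ≈ (0.965, 0.042, -0.259); φ = arcsin(p_z) ≈ -15.00°, λ = atan2(p_y, p_x) ≈ 2.49°.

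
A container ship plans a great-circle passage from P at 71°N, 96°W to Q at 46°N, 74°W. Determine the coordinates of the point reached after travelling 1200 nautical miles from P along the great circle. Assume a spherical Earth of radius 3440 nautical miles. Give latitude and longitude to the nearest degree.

Write both endpoints as unit vectors p₁, p₂ with components (cos φ cos λ, cos φ sin λ, sin φ).
The central angle between the endpoints is δ = arccos(p₁·p₂) ≈ 0.474 rad (27.1°). The total great-circle distance is δ·R ≈ 0.474 × 3440 ≈ 1630 nmi, so the target fraction is f = 1200/1630 ≈ 0.736.
Interpolate at f ≈ 0.736 with slerp weights a = sin((1−f)δ)/sin δ ≈ 0.273, b = sin(fδ)/sin δ ≈ 0.749.
p = a·p₁ + b·p₂ ≈ (0.134, -0.589, 0.797); φ = arcsin(p_z) ≈ 52.86°, λ = atan2(p_y, p_x) ≈ -77.16°.

≈ 53°N, 77°W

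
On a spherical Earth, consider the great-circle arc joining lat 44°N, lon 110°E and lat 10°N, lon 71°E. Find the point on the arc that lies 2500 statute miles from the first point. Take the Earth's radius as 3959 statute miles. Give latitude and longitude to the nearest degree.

The haversine formula gives a central angle δ ≈ 0.835 rad (47.8°) between the endpoints. The total great-circle distance is δ·R ≈ 0.835 × 3959 ≈ 3306 mi, so the target fraction is f = 2500/3306 ≈ 0.756.
Interpolate at f ≈ 0.756 with slerp weights a = sin((1−f)δ)/sin δ ≈ 0.273, b = sin(fδ)/sin δ ≈ 0.796.
p = a·p₁ + b·p₂ ≈ (0.188, 0.926, 0.328); φ = arcsin(p_z) ≈ 19.13°, λ = atan2(p_y, p_x) ≈ 78.51°.

≈ lat 19°N, lon 79°E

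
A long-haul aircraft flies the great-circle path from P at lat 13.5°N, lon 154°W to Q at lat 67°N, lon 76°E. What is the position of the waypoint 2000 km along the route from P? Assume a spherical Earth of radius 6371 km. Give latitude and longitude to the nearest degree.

Convert each endpoint to a unit vector on the sphere (x = cos φ cos λ, y = cos φ sin λ, z = sin φ).
The central angle between the endpoints is δ = arccos(p₁·p₂) ≈ 1.600 rad (91.7°). The total great-circle distance is δ·R ≈ 1.600 × 6371 ≈ 10194 km, so the target fraction is f = 2000/10194 ≈ 0.196.
Interpolate at f ≈ 0.196 with slerp weights a = sin((1−f)δ)/sin δ ≈ 0.960, b = sin(fδ)/sin δ ≈ 0.309.
p = a·p₁ + b·p₂ ≈ (-0.810, -0.292, 0.509); φ = arcsin(p_z) ≈ 30.57°, λ = atan2(p_y, p_x) ≈ -160.16°.

≈ lat 31°N, lon 160°W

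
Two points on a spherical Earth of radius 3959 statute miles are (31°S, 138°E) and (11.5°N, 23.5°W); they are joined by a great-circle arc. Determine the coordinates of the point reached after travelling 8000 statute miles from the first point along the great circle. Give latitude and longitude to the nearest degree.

Convert each endpoint to a unit vector on the sphere (x = cos φ cos λ, y = cos φ sin λ, z = sin φ).
The central angle between the endpoints is δ = arccos(p₁·p₂) ≈ 2.689 rad (154.1°). The total great-circle distance is δ·R ≈ 2.689 × 3959 ≈ 10645 mi, so the target fraction is f = 8000/10645 ≈ 0.752.
Interpolate at f ≈ 0.752 with slerp weights a = sin((1−f)δ)/sin δ ≈ 1.416, b = sin(fδ)/sin δ ≈ 2.058.
p = a·p₁ + b·p₂ ≈ (0.948, 0.008, -0.319); φ = arcsin(p_z) ≈ -18.60°, λ = atan2(p_y, p_x) ≈ 0.48°.

≈ (19°S, 0°E)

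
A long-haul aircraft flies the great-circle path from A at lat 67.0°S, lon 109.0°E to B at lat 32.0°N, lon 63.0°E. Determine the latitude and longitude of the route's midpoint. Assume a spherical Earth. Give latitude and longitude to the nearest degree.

≈ lat 19°S, lon 77°E

Convert each endpoint to a unit vector on the sphere (x = cos φ cos λ, y = cos φ sin λ, z = sin φ).
The central angle between the endpoints is δ = arccos(p₁·p₂) ≈ 1.831 rad (104.9°).
Interpolate at f = 1/2 with slerp weights a = sin((1−f)δ)/sin δ ≈ 0.821, b = sin(fδ)/sin δ ≈ 0.821.
p = a·p₁ + b·p₂ ≈ (0.212, 0.923, -0.321); φ = arcsin(p_z) ≈ -18.70°, λ = atan2(p_y, p_x) ≈ 77.09°.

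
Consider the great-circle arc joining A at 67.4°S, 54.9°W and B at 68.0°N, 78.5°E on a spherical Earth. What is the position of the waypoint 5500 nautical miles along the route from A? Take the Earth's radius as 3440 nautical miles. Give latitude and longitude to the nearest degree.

From cos δ = sin φ₁ sin φ₂ + cos φ₁ cos φ₂ cos Δλ, the central angle is δ ≈ 2.840 rad (162.7°). The total great-circle distance is δ·R ≈ 2.840 × 3440 ≈ 9770 nmi, so the target fraction is f = 5500/9770 ≈ 0.563.
Interpolate at f ≈ 0.563 with slerp weights a = sin((1−f)δ)/sin δ ≈ 3.187, b = sin(fδ)/sin δ ≈ 3.366.
p = a·p₁ + b·p₂ ≈ (0.956, 0.234, 0.179); φ = arcsin(p_z) ≈ 10.34°, λ = atan2(p_y, p_x) ≈ 13.75°.

≈ 10°N, 14°E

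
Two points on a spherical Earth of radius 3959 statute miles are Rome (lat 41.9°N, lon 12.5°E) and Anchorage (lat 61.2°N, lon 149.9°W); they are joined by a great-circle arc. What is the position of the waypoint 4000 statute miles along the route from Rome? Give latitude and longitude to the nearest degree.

≈ lat 78°N, lon 130°W

The haversine formula gives a central angle δ ≈ 1.325 rad (75.9°) between the endpoints. The total great-circle distance is δ·R ≈ 1.325 × 3959 ≈ 5245 mi, so the target fraction is f = 4000/5245 ≈ 0.763.
Interpolate at f ≈ 0.763 with slerp weights a = sin((1−f)δ)/sin δ ≈ 0.319, b = sin(fδ)/sin δ ≈ 0.873.
p = a·p₁ + b·p₂ ≈ (-0.132, -0.160, 0.978); φ = arcsin(p_z) ≈ 78.04°, λ = atan2(p_y, p_x) ≈ -129.63°.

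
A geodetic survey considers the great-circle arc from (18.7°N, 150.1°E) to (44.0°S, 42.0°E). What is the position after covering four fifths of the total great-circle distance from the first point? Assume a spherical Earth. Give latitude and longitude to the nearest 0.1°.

Convert each endpoint to a unit vector on the sphere (x = cos φ cos λ, y = cos φ sin λ, z = sin φ).
The central angle between the endpoints is δ = arccos(p₁·p₂) ≈ 2.020 rad (115.7°).
Interpolate at f = 4/5 with slerp weights a = sin((1−f)δ)/sin δ ≈ 0.436, b = sin(fδ)/sin δ ≈ 1.109.
p = a·p₁ + b·p₂ ≈ (0.234, 0.740, -0.630); φ = arcsin(p_z) ≈ -39.09°, λ = atan2(p_y, p_x) ≈ 72.42°.

≈ (39.1°S, 72.4°E)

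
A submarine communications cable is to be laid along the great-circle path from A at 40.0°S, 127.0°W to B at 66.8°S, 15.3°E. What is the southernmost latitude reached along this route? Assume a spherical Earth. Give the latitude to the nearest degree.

The great circle lies in the plane with unit normal n̂ = (p₁ × p₂)/|p₁ × p₂|.
Here n̂_z ≈ +0.197; the vertex latitude is φ_max = arccos|n̂_z| ≈ 78.6°.
Check via Clairaut: cos φ_max = |cos φ₁| · sin C = cos(40.0°)·sin(165.1°) ≈ 0.197, again giving ≈ 78.6°.

≈ 79°S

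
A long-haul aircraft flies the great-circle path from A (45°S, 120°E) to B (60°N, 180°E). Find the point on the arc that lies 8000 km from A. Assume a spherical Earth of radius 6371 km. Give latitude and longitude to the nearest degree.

The haversine formula gives a central angle δ ≈ 2.021 rad (115.8°) between the endpoints. The total great-circle distance is δ·R ≈ 2.021 × 6371 ≈ 12879 km, so the target fraction is f = 8000/12879 ≈ 0.621.
Interpolate at f ≈ 0.621 with slerp weights a = sin((1−f)δ)/sin δ ≈ 0.770, b = sin(fδ)/sin δ ≈ 1.056.
p = a·p₁ + b·p₂ ≈ (-0.800, 0.472, 0.370); φ = arcsin(p_z) ≈ 21.73°, λ = atan2(p_y, p_x) ≈ 149.50°.

≈ (22°N, 149°E)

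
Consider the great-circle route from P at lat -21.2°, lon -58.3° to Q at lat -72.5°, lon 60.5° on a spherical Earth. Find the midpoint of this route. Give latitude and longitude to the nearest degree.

≈ lat -58°, lon -40°

Write both endpoints as unit vectors p₁, p₂ with components (cos φ cos λ, cos φ sin λ, sin φ).
The central angle between the endpoints is δ = arccos(p₁·p₂) ≈ 1.359 rad (77.9°).
Interpolate at f = 1/2 with slerp weights a = sin((1−f)δ)/sin δ ≈ 0.643, b = sin(fδ)/sin δ ≈ 0.643.
p = a·p₁ + b·p₂ ≈ (0.410, -0.342, -0.846); φ = arcsin(p_z) ≈ -57.74°, λ = atan2(p_y, p_x) ≈ -39.80°.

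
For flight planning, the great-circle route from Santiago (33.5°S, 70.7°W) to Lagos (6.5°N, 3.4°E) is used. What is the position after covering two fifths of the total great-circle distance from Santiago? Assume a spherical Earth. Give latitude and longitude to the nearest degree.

≈ 21°S, 37°W

Write both endpoints as unit vectors p₁, p₂ with components (cos φ cos λ, cos φ sin λ, sin φ).
The central angle between the endpoints is δ = arccos(p₁·p₂) ≈ 1.406 rad (80.5°).
Interpolate at f = 2/5 with slerp weights a = sin((1−f)δ)/sin δ ≈ 0.757, b = sin(fδ)/sin δ ≈ 0.540.
p = a·p₁ + b·p₂ ≈ (0.745, -0.564, -0.357); φ = arcsin(p_z) ≈ -20.90°, λ = atan2(p_y, p_x) ≈ -37.14°.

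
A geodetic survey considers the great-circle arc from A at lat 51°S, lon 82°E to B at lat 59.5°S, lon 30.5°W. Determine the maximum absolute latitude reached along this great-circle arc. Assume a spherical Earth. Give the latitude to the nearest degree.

≈ 69°S

The great circle lies in the plane with unit normal n̂ = (p₁ × p₂)/|p₁ × p₂|.
Here n̂_z ≈ -0.353; the vertex latitude is φ_max = arccos|n̂_z| ≈ 69.4°.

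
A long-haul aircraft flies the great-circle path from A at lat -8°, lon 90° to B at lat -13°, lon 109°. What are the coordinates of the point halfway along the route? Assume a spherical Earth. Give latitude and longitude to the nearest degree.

≈ lat -11°, lon 99°

From cos δ = sin φ₁ sin φ₂ + cos φ₁ cos φ₂ cos Δλ, the central angle is δ ≈ 0.337 rad (19.3°).
Interpolate at f = 1/2 with slerp weights a = sin((1−f)δ)/sin δ ≈ 0.507, b = sin(fδ)/sin δ ≈ 0.507.
p = a·p₁ + b·p₂ ≈ (-0.161, 0.970, -0.185); φ = arcsin(p_z) ≈ -10.64°, λ = atan2(p_y, p_x) ≈ 99.42°.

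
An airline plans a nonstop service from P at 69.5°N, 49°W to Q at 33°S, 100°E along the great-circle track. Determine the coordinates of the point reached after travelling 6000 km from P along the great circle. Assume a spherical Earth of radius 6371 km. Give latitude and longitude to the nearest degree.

Convert each endpoint to a unit vector on the sphere (x = cos φ cos λ, y = cos φ sin λ, z = sin φ).
The central angle between the endpoints is δ = arccos(p₁·p₂) ≈ 2.437 rad (139.6°). The total great-circle distance is δ·R ≈ 2.437 × 6371 ≈ 15526 km, so the target fraction is f = 6000/15526 ≈ 0.386.
Interpolate at f ≈ 0.386 with slerp weights a = sin((1−f)δ)/sin δ ≈ 1.540, b = sin(fδ)/sin δ ≈ 1.248.
p = a·p₁ + b·p₂ ≈ (0.172, 0.624, 0.762); φ = arcsin(p_z) ≈ 49.65°, λ = atan2(p_y, p_x) ≈ 74.60°.

≈ 50°N, 75°E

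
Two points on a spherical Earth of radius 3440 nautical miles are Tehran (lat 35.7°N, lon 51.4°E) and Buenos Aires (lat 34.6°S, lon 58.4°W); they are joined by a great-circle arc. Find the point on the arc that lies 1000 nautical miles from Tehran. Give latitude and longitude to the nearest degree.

≈ lat 28°N, lon 34°E

Convert each endpoint to a unit vector on the sphere (x = cos φ cos λ, y = cos φ sin λ, z = sin φ).
The central angle between the endpoints is δ = arccos(p₁·p₂) ≈ 2.163 rad (123.9°). The total great-circle distance is δ·R ≈ 2.163 × 3440 ≈ 7439 nmi, so the target fraction is f = 1000/7439 ≈ 0.134.
Interpolate at f ≈ 0.134 with slerp weights a = sin((1−f)δ)/sin δ ≈ 1.151, b = sin(fδ)/sin δ ≈ 0.345.
p = a·p₁ + b·p₂ ≈ (0.732, 0.488, 0.475); φ = arcsin(p_z) ≈ 28.38°, λ = atan2(p_y, p_x) ≈ 33.70°.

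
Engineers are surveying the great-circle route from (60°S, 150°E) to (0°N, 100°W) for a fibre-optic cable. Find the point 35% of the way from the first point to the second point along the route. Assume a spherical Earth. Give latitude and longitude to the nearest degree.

≈ (53°S, 146°W)

Write both endpoints as unit vectors p₁, p₂ with components (cos φ cos λ, cos φ sin λ, sin φ).
The central angle between the endpoints is δ = arccos(p₁·p₂) ≈ 1.743 rad (99.8°).
Interpolate at f = 0.35 with slerp weights a = sin((1−f)δ)/sin δ ≈ 0.919, b = sin(fδ)/sin δ ≈ 0.581.
p = a·p₁ + b·p₂ ≈ (-0.499, -0.343, -0.796); φ = arcsin(p_z) ≈ -52.75°, λ = atan2(p_y, p_x) ≈ -145.51°.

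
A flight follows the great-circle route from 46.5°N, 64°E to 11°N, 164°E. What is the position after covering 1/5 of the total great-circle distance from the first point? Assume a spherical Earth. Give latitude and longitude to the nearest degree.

Write both endpoints as unit vectors p₁, p₂ with components (cos φ cos λ, cos φ sin λ, sin φ).
The central angle between the endpoints is δ = arccos(p₁·p₂) ≈ 1.550 rad (88.8°).
Interpolate at f = 1/5 with slerp weights a = sin((1−f)δ)/sin δ ≈ 0.946, b = sin(fδ)/sin δ ≈ 0.305.
p = a·p₁ + b·p₂ ≈ (-0.002, 0.668, 0.744); φ = arcsin(p_z) ≈ 48.10°, λ = atan2(p_y, p_x) ≈ 90.21°.

≈ 48°N, 90°E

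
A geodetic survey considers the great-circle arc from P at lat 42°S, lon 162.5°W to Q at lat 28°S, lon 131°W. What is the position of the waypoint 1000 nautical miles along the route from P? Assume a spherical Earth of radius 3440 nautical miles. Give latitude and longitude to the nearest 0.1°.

≈ lat 35.0°S, lon 143.1°W

Convert each endpoint to a unit vector on the sphere (x = cos φ cos λ, y = cos φ sin λ, z = sin φ).
The central angle between the endpoints is δ = arccos(p₁·p₂) ≈ 0.508 rad (29.1°). The total great-circle distance is δ·R ≈ 0.508 × 3440 ≈ 1748 nmi, so the target fraction is f = 1000/1748 ≈ 0.572.
Interpolate at f ≈ 0.572 with slerp weights a = sin((1−f)δ)/sin δ ≈ 0.444, b = sin(fδ)/sin δ ≈ 0.589.
p = a·p₁ + b·p₂ ≈ (-0.656, -0.492, -0.573); φ = arcsin(p_z) ≈ -34.98°, λ = atan2(p_y, p_x) ≈ -143.13°.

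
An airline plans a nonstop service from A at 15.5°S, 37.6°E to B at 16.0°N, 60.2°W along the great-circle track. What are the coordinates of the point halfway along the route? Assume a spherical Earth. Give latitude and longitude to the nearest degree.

Convert each endpoint to a unit vector on the sphere (x = cos φ cos λ, y = cos φ sin λ, z = sin φ).
The central angle between the endpoints is δ = arccos(p₁·p₂) ≈ 1.772 rad (101.5°).
Interpolate at f = 1/2 with slerp weights a = sin((1−f)δ)/sin δ ≈ 0.790, b = sin(fδ)/sin δ ≈ 0.790.
p = a·p₁ + b·p₂ ≈ (0.981, -0.195, 0.007); φ = arcsin(p_z) ≈ 0.38°, λ = atan2(p_y, p_x) ≈ -11.22°.

≈ 0°N, 11°W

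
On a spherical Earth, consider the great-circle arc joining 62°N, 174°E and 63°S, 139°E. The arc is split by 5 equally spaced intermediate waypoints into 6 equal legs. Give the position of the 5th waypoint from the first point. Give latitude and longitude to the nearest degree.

The haversine formula gives a central angle δ ≈ 2.230 rad (127.7°) between the endpoints.
Interpolate at f = 5/6 with slerp weights a = sin((1−f)δ)/sin δ ≈ 0.459, b = sin(fδ)/sin δ ≈ 1.213.
p = a·p₁ + b·p₂ ≈ (-0.630, 0.384, -0.675); φ = arcsin(p_z) ≈ -42.47°, λ = atan2(p_y, p_x) ≈ 148.65°.

≈ 42°S, 149°E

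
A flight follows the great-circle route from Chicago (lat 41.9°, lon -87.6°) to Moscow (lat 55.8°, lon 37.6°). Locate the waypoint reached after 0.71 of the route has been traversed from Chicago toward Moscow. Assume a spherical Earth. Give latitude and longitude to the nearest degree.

Convert each endpoint to a unit vector on the sphere (x = cos φ cos λ, y = cos φ sin λ, z = sin φ).
The central angle between the endpoints is δ = arccos(p₁·p₂) ≈ 1.254 rad (71.9°).
Interpolate at f = 0.71 with slerp weights a = sin((1−f)δ)/sin δ ≈ 0.374, b = sin(fδ)/sin δ ≈ 0.818.
p = a·p₁ + b·p₂ ≈ (0.376, 0.002, 0.927); φ = arcsin(p_z) ≈ 67.91°, λ = atan2(p_y, p_x) ≈ 0.33°.

≈ lat 68°, lon 0°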